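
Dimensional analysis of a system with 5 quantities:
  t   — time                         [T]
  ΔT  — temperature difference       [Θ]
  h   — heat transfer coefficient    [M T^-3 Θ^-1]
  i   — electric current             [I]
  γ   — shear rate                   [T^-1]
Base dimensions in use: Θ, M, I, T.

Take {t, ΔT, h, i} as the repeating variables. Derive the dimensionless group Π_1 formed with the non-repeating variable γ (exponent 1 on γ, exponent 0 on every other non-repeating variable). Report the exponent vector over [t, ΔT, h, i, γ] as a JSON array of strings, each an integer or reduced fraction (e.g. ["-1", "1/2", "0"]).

["1", "0", "0", "0", "1"]

Dimensional matrix (Θ×M×I×T by t×ΔT×h×i×γ):
  Θ: [ 0  1 -1  0  0]
  M: [ 0  0  1  0  0]
  I: [ 0  0  0  1  0]
  T: [ 1  0 -3  0 -1]
Row reduction gives pivot columns t,ΔT,h,i; rank = 4
Pivot set = {t,ΔT,h,i}, free = {γ}
RREF:
  r0: [   1    0    0    0   -1]
  r1: [   0    1    0    0    0]
  r2: [   0    0    1    0    0]
  r3: [   0    0    0    1    0]
Fix exponent of γ at 1; solve each RREF row for its pivot's exponent:
  r0: exp(t) + (-1)·1 = 0 ⇒ exp(t) = 1
  r1: exp(ΔT) + (0)·1 = 0 ⇒ exp(ΔT) = 0
  r2: exp(h) + (0)·1 = 0 ⇒ exp(h) = 0
  r3: exp(i) + (0)·1 = 0 ⇒ exp(i) = 0
Π_1 = t · γ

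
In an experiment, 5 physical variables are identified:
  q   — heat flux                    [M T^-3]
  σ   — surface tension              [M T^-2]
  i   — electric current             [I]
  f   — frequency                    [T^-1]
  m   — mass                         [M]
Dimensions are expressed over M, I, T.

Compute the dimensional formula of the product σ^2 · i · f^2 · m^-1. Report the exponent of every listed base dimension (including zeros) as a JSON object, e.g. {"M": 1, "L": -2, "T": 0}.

{"M": 1, "I": 1, "T": -6}

Write exponents as rows M,I,T / cols q,σ,i,f,m:
  M: [ 1  1  0  0  1]
  I: [ 0  0  1  0  0]
  T: [-3 -2  0 -1  0]
  [M]: (2)·1+(1)·0+(2)·0+(-1)·1 = 1
  [I]: (2)·0+(1)·1+(2)·0+(-1)·0 = 1
  [T]: (2)·-2+(1)·0+(2)·-1+(-1)·0 = -6
⇒ M I T^-6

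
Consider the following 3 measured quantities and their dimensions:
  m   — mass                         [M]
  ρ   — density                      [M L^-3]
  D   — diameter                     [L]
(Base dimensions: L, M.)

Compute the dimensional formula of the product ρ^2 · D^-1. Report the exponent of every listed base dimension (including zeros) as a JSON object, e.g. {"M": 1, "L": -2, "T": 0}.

{"L": -7, "M": 2}

Write exponents as rows L,M / cols m,ρ,D:
  L: [ 0 -3  1]
  M: [ 1  1  0]
  [L]: (2)·-3+(-1)·1 = -7
  [M]: (2)·1+(-1)·0 = 2
⇒ L^-7 M^2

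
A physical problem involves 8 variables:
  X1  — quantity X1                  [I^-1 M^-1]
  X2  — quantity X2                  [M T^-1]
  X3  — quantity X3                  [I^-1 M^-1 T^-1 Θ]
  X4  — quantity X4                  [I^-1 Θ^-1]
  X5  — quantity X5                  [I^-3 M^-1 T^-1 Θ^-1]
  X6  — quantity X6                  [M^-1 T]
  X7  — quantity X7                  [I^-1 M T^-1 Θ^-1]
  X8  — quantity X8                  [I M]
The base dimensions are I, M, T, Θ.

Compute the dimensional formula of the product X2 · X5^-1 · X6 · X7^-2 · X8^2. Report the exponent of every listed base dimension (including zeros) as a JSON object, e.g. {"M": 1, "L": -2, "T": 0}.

{"I": 7, "M": 1, "T": 3, "Θ": 3}

Exponent matrix [I,M,T,Θ] × [X1,X2,X3,X4,X5,X6,X7,X8]:
  I: [-1  0 -1 -1 -3  0 -1  1]
  M: [-1  1 -1  0 -1 -1  1  1]
  T: [ 0 -1 -1  0 -1  1 -1  0]
  Θ: [ 0  0  1 -1 -1  0 -1  0]
  [I]: (1)·0+(-1)·-3+(1)·0+(-2)·-1+(2)·1 = 7
  [M]: (1)·1+(-1)·-1+(1)·-1+(-2)·1+(2)·1 = 1
  [T]: (1)·-1+(-1)·-1+(1)·1+(-2)·-1+(2)·0 = 3
  [Θ]: (1)·0+(-1)·-1+(1)·0+(-2)·-1+(2)·0 = 3
⇒ I^7 M T^3 Θ^3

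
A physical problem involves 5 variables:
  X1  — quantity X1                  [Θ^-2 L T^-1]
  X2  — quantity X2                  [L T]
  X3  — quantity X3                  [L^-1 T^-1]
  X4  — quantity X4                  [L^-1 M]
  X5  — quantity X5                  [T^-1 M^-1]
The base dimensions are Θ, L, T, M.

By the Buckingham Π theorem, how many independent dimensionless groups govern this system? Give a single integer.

Dimensional matrix (Θ×L×T×M by X1×X2×X3×X4×X5):
  Θ: [-2  0  0  0  0]
  L: [ 1  1 -1 -1  0]
  T: [-1  1 -1  0 -1]
  M: [ 0  0  0  1 -1]
RREF → pivots at {X1,X2,X4} ⇒ r = 3
5 vars − rank 3 = 2 Π groups

2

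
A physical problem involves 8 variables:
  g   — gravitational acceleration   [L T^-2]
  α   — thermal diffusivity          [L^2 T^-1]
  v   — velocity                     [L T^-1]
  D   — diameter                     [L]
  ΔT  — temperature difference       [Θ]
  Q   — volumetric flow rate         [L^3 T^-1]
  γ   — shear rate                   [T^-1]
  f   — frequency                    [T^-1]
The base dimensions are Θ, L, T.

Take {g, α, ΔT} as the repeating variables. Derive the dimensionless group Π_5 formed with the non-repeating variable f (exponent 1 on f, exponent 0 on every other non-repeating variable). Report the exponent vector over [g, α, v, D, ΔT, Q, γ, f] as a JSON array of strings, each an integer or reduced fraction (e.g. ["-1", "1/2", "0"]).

Dimensional matrix (Θ×L×T by g×α×v×D×ΔT×Q×γ×f):
  Θ: [ 0  0  0  0  1  0  0  0]
  L: [ 1  2  1  1  0  3  0  0]
  T: [-2 -1 -1  0  0 -1 -1 -1]
RREF → pivots at {g,α,ΔT} ⇒ r = 3
Pivot set = {g,α,ΔT}, free = {v,D,Q,γ,f}
RREF:
  r0: [   1    0  1/3 -1/3    0 -1/3  2/3  2/3]
  r1: [   0    1  1/3  2/3    0  5/3 -1/3 -1/3]
  r2: [   0    0    0    0    1    0    0    0]
Fix exponent of f at 1, v at 0, D at 0, Q at 0, γ at 0; solve each RREF row for its pivot's exponent:
  r0: exp(g) + (2/3)·1 = 0 ⇒ exp(g) = -2/3
  r1: exp(α) + (-1/3)·1 = 0 ⇒ exp(α) = 1/3
  r2: exp(ΔT) + (0)·1 = 0 ⇒ exp(ΔT) = 0
Π_5 = g^(-2/3) · α^(1/3) · f

["-2/3", "1/3", "0", "0", "0", "0", "0", "1"]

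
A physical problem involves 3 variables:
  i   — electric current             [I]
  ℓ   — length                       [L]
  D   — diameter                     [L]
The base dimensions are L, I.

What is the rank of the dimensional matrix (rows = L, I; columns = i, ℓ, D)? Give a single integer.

2

Dimensional matrix (L×I by i×ℓ×D):
  L: [ 0  1  1]
  I: [ 1  0  0]
Row reduction gives pivot columns i,ℓ; rank = 2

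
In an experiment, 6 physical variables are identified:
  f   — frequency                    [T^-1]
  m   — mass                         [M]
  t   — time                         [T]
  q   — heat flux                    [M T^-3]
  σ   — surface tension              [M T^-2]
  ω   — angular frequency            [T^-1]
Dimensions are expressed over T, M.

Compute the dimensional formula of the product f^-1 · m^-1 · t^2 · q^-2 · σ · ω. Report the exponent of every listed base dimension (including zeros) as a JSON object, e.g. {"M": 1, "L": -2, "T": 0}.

Write exponents as rows T,M / cols f,m,t,q,σ,ω:
  T: [-1  0  1 -3 -2 -1]
  M: [ 0  1  0  1  1  0]
  [T]: (-1)·-1+(-1)·0+(2)·1+(-2)·-3+(1)·-2+(1)·-1 = 6
  [M]: (-1)·0+(-1)·1+(2)·0+(-2)·1+(1)·1+(1)·0 = -2
⇒ T^6 M^-2

{"T": 6, "M": -2}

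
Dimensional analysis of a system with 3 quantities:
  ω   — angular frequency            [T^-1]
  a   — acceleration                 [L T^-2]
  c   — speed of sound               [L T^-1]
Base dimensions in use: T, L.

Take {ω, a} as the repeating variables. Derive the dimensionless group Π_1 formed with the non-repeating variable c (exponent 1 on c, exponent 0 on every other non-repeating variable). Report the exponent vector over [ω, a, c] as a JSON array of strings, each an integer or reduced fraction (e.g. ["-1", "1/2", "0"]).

["1", "-1", "1"]

Write exponents as rows T,L / cols ω,a,c:
  T: [-1 -2 -1]
  L: [ 0  1  1]
Echelon form has 2 nonzero rows (pivots: ω,a)
Pivot set = {ω,a}, free = {c}
RREF:
  r0: [   1    0   -1]
  r1: [   0    1    1]
Fix exponent of c at 1; solve each RREF row for its pivot's exponent:
  r0: exp(ω) + (-1)·1 = 0 ⇒ exp(ω) = 1
  r1: exp(a) + (1)·1 = 0 ⇒ exp(a) = -1
Π_1 = ω · a^-1 · c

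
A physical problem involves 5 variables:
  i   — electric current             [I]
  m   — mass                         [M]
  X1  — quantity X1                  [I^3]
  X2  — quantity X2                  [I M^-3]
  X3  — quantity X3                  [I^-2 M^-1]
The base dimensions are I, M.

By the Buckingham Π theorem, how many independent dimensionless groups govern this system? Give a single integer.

Exponent matrix [I,M] × [i,m,X1,X2,X3]:
  I: [ 1  0  3  1 -2]
  M: [ 0  1  0 -3 -1]
RREF → pivots at {i,m} ⇒ r = 2
n=5, r=2 ⇒ 3 dimensionless groups

3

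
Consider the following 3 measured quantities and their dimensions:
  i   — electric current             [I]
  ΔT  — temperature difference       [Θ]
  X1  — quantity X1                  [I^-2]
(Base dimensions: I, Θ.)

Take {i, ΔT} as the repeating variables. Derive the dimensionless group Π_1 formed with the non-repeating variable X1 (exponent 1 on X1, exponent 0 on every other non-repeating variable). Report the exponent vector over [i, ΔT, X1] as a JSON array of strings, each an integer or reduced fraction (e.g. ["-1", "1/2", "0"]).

Dimensional matrix (I×Θ by i×ΔT×X1):
  I: [ 1  0 -2]
  Θ: [ 0  1  0]
Echelon form has 2 nonzero rows (pivots: i,ΔT)
Repeat: i,ΔT; free: X1
RREF:
  r0: [   1    0   -2]
  r1: [   0    1    0]
Fix exponent of X1 at 1; solve each RREF row for its pivot's exponent:
  r0: exp(i) + (-2)·1 = 0 ⇒ exp(i) = 2
  r1: exp(ΔT) + (0)·1 = 0 ⇒ exp(ΔT) = 0
Π_1 = i^2 · X1

["2", "0", "1"]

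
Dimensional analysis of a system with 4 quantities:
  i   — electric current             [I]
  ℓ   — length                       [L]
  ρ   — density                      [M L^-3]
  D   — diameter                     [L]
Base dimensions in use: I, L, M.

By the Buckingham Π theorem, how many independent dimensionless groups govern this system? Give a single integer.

1

Write exponents as rows I,L,M / cols i,ℓ,ρ,D:
  I: [ 1  0  0  0]
  L: [ 0  1 -3  1]
  M: [ 0  0  1  0]
Echelon form has 3 nonzero rows (pivots: i,ℓ,ρ)
4 vars − rank 3 = 1 Π group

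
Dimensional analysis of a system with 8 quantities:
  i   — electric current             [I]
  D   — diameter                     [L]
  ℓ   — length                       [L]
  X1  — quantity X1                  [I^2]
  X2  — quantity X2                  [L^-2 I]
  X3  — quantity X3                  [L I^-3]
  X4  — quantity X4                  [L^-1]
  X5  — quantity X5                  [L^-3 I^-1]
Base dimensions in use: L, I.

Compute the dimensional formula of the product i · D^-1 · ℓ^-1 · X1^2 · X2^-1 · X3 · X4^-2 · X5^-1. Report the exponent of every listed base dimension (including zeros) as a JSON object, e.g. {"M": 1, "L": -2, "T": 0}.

Write exponents as rows L,I / cols i,D,ℓ,X1,X2,X3,X4,X5:
  L: [ 0  1  1  0 -2  1 -1 -3]
  I: [ 1  0  0  2  1 -3  0 -1]
  [L]: (1)·0+(-1)·1+(-1)·1+(2)·0+(-1)·-2+(1)·1+(-2)·-1+(-1)·-3 = 6
  [I]: (1)·1+(-1)·0+(-1)·0+(2)·2+(-1)·1+(1)·-3+(-2)·0+(-1)·-1 = 2
⇒ L^6 I^2

{"L": 6, "I": 2}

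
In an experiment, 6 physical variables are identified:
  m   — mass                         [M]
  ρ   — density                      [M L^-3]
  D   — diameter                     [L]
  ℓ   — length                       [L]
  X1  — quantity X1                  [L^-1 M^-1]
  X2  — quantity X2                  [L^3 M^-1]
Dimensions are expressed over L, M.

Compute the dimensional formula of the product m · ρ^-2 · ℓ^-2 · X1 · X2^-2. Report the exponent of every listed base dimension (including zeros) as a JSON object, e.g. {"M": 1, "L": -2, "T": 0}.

{"L": -3, "M": 0}

Write exponents as rows L,M / cols m,ρ,D,ℓ,X1,X2:
  L: [ 0 -3  1  1 -1  3]
  M: [ 1  1  0  0 -1 -1]
  [L]: (1)·0+(-2)·-3+(-2)·1+(1)·-1+(-2)·3 = -3
  [M]: (1)·1+(-2)·1+(-2)·0+(1)·-1+(-2)·-1 = 0
⇒ L^-3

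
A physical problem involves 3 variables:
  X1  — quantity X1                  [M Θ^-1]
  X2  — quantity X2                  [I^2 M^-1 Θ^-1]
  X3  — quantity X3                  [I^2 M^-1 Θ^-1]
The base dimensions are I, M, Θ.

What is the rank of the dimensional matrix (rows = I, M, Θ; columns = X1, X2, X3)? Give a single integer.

Exponent matrix [I,M,Θ] × [X1,X2,X3]:
  I: [ 0  2  2]
  M: [ 1 -1 -1]
  Θ: [-1 -1 -1]
Row reduction gives pivot columns X1,X2; rank = 2

2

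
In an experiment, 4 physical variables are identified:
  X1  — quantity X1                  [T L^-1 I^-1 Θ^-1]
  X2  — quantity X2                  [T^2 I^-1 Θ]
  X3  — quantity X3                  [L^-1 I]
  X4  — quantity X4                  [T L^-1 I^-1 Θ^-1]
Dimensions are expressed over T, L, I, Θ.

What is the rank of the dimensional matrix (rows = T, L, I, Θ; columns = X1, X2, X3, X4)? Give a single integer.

3

Write exponents as rows T,L,I,Θ / cols X1,X2,X3,X4:
  T: [ 1  2  0  1]
  L: [-1  0 -1 -1]
  I: [-1 -1  1 -1]
  Θ: [-1  1  0 -1]
Echelon form has 3 nonzero rows (pivots: X1,X2,X3)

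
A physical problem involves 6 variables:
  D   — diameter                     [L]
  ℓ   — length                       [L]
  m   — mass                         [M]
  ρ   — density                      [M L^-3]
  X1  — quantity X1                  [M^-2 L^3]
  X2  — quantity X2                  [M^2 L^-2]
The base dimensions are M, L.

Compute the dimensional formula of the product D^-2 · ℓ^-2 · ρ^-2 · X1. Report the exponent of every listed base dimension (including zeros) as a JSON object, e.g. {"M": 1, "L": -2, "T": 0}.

{"M": -4, "L": 5}

Dimensional matrix (M×L by D×ℓ×m×ρ×X1×X2):
  M: [ 0  0  1  1 -2  2]
  L: [ 1  1  0 -3  3 -2]
  [M]: (-2)·0+(-2)·0+(-2)·1+(1)·-2 = -4
  [L]: (-2)·1+(-2)·1+(-2)·-3+(1)·3 = 5
⇒ M^-4 L^5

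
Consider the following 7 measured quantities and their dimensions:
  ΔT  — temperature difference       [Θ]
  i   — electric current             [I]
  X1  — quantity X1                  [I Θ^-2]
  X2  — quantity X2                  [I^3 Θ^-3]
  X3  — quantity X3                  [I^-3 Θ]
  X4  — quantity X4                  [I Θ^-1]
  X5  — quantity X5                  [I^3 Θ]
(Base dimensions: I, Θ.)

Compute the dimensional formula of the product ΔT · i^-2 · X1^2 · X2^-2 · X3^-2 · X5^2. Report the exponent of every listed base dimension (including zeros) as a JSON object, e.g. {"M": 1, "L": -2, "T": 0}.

Dimensional matrix (I×Θ by ΔT×i×X1×X2×X3×X4×X5):
  I: [ 0  1  1  3 -3  1  3]
  Θ: [ 1  0 -2 -3  1 -1  1]
  [I]: (1)·0+(-2)·1+(2)·1+(-2)·3+(-2)·-3+(2)·3 = 6
  [Θ]: (1)·1+(-2)·0+(2)·-2+(-2)·-3+(-2)·1+(2)·1 = 3
⇒ I^6 Θ^3

{"I": 6, "Θ": 3}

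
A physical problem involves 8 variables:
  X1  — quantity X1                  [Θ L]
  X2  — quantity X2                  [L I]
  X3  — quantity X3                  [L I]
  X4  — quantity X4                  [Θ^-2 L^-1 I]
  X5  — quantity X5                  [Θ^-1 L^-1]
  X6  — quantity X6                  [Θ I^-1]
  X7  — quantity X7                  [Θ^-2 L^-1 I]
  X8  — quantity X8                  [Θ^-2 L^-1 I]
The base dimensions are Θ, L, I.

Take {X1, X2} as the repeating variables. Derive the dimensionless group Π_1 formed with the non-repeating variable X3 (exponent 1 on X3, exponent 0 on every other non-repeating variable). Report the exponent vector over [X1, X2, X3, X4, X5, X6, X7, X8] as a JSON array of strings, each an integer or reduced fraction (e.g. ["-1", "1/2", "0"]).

["0", "-1", "1", "0", "0", "0", "0", "0"]

Exponent matrix [Θ,L,I] × [X1,X2,X3,X4,X5,X6,X7,X8]:
  Θ: [ 1  0  0 -2 -1  1 -2 -2]
  L: [ 1  1  1 -1 -1  0 -1 -1]
  I: [ 0  1  1  1  0 -1  1  1]
Row reduction gives pivot columns X1,X2; rank = 2
Pivot set = {X1,X2}, free = {X3,X4,X5,X6,X7,X8}
RREF:
  r0: [   1    0    0   -2   -1    1   -2   -2]
  r1: [   0    1    1    1    0   -1    1    1]
  r2: [   0    0    0    0    0    0    0    0]
Fix exponent of X3 at 1, X4 at 0, X5 at 0, X6 at 0, X7 at 0, X8 at 0; solve each RREF row for its pivot's exponent:
  r0: exp(X1) + (0)·1 = 0 ⇒ exp(X1) = 0
  r1: exp(X2) + (1)·1 = 0 ⇒ exp(X2) = -1
Π_1 = X2^-1 · X3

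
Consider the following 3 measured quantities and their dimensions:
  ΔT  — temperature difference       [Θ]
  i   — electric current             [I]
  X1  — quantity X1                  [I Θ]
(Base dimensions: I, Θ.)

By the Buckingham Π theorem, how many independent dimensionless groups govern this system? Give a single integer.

Exponent matrix [I,Θ] × [ΔT,i,X1]:
  I: [ 0  1  1]
  Θ: [ 1  0  1]
Row reduction gives pivot columns ΔT,i; rank = 2
n=3, r=2 ⇒ 1 dimensionless group

1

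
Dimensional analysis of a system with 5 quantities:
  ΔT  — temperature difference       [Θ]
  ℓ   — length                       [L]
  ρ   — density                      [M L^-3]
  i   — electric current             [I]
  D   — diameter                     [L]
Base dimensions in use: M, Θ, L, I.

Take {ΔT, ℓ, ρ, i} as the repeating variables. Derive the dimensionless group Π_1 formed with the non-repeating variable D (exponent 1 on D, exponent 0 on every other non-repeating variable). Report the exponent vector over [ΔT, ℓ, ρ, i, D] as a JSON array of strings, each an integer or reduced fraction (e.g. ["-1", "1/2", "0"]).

["0", "-1", "0", "0", "1"]

Dimensional matrix (M×Θ×L×I by ΔT×ℓ×ρ×i×D):
  M: [ 0  0  1  0  0]
  Θ: [ 1  0  0  0  0]
  L: [ 0  1 -3  0  1]
  I: [ 0  0  0  1  0]
Echelon form has 4 nonzero rows (pivots: ΔT,ℓ,ρ,i)
Repeat: ΔT,ℓ,ρ,i; free: D
RREF:
  r0: [   1    0    0    0    0]
  r1: [   0    1    0    0    1]
  r2: [   0    0    1    0    0]
  r3: [   0    0    0    1    0]
Fix exponent of D at 1; solve each RREF row for its pivot's exponent:
  r0: exp(ΔT) + (0)·1 = 0 ⇒ exp(ΔT) = 0
  r1: exp(ℓ) + (1)·1 = 0 ⇒ exp(ℓ) = -1
  r2: exp(ρ) + (0)·1 = 0 ⇒ exp(ρ) = 0
  r3: exp(i) + (0)·1 = 0 ⇒ exp(i) = 0
Π_1 = ℓ^-1 · D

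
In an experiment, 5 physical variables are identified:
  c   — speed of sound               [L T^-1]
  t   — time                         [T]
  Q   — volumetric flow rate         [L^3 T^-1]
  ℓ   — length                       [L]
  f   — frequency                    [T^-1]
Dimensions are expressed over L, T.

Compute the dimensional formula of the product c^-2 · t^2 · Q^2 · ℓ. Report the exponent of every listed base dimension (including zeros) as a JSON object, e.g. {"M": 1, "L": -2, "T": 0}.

{"L": 5, "T": 2}

Exponent matrix [L,T] × [c,t,Q,ℓ,f]:
  L: [ 1  0  3  1  0]
  T: [-1  1 -1  0 -1]
  [L]: (-2)·1+(2)·0+(2)·3+(1)·1 = 5
  [T]: (-2)·-1+(2)·1+(2)·-1+(1)·0 = 2
⇒ L^5 T^2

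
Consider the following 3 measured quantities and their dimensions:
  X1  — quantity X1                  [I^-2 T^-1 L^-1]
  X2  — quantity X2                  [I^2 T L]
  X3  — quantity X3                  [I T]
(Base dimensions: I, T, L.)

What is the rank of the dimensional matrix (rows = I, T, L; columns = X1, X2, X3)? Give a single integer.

Write exponents as rows I,T,L / cols X1,X2,X3:
  I: [-2  2  1]
  T: [-1  1  1]
  L: [-1  1  0]
RREF → pivots at {X1,X3} ⇒ r = 2

2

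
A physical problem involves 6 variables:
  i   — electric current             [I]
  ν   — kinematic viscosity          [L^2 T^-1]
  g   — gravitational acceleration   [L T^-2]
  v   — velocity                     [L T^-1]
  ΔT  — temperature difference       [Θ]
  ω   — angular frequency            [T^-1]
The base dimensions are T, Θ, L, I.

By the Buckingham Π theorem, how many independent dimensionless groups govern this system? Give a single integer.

Write exponents as rows T,Θ,L,I / cols i,ν,g,v,ΔT,ω:
  T: [ 0 -1 -2 -1  0 -1]
  Θ: [ 0  0  0  0  1  0]
  L: [ 0  2  1  1  0  0]
  I: [ 1  0  0  0  0  0]
RREF → pivots at {i,ν,g,ΔT} ⇒ r = 4
n=6, r=4 ⇒ 2 dimensionless groups

2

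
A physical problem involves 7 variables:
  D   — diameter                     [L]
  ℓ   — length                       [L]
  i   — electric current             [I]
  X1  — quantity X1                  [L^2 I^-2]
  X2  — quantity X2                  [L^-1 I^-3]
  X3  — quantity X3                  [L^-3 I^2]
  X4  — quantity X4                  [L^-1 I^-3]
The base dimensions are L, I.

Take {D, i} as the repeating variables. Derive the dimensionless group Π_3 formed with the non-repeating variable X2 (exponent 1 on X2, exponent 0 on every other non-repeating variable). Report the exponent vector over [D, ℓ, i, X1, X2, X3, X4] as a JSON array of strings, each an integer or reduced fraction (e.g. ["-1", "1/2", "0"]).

["1", "0", "3", "0", "1", "0", "0"]

Write exponents as rows L,I / cols D,ℓ,i,X1,X2,X3,X4:
  L: [ 1  1  0  2 -1 -3 -1]
  I: [ 0  0  1 -2 -3  2 -3]
Row reduction gives pivot columns D,i; rank = 2
Pivot set = {D,i}, free = {ℓ,X1,X2,X3,X4}
RREF:
  r0: [   1    1    0    2   -1   -3   -1]
  r1: [   0    0    1   -2   -3    2   -3]
Fix exponent of X2 at 1, ℓ at 0, X1 at 0, X3 at 0, X4 at 0; solve each RREF row for its pivot's exponent:
  r0: exp(D) + (-1)·1 = 0 ⇒ exp(D) = 1
  r1: exp(i) + (-3)·1 = 0 ⇒ exp(i) = 3
Π_3 = D · i^3 · X2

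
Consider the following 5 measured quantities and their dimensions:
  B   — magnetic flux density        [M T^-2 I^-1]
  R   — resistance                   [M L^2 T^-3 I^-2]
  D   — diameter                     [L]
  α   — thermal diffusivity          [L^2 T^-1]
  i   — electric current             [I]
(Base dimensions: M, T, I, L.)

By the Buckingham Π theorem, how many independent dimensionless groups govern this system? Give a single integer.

Dimensional matrix (M×T×I×L by B×R×D×α×i):
  M: [ 1  1  0  0  0]
  T: [-2 -3  0 -1  0]
  I: [-1 -2  0  0  1]
  L: [ 0  2  1  2  0]
Row reduction gives pivot columns B,R,D,α; rank = 4
5 vars − rank 4 = 1 Π group

1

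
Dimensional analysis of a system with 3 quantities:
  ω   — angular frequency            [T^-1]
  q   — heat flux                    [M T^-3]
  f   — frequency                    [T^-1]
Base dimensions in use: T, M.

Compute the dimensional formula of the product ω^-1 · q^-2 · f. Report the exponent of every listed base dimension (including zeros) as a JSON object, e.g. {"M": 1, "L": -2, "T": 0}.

Exponent matrix [T,M] × [ω,q,f]:
  T: [-1 -3 -1]
  M: [ 0  1  0]
  [T]: (-1)·-1+(-2)·-3+(1)·-1 = 6
  [M]: (-1)·0+(-2)·1+(1)·0 = -2
⇒ T^6 M^-2

{"T": 6, "M": -2}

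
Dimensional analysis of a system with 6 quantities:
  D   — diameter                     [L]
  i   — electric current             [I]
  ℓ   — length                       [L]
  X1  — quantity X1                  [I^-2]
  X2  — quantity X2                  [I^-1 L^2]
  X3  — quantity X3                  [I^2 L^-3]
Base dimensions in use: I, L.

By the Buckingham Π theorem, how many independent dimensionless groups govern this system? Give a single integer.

Write exponents as rows I,L / cols D,i,ℓ,X1,X2,X3:
  I: [ 0  1  0 -2 -1  2]
  L: [ 1  0  1  0  2 -3]
Row reduction gives pivot columns D,i; rank = 2
n=6, r=2 ⇒ 4 dimensionless groups

4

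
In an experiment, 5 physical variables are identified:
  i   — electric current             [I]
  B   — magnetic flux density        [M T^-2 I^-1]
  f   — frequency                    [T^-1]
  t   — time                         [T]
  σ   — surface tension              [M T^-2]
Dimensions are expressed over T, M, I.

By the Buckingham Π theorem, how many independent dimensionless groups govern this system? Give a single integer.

2

Dimensional matrix (T×M×I by i×B×f×t×σ):
  T: [ 0 -2 -1  1 -2]
  M: [ 0  1  0  0  1]
  I: [ 1 -1  0  0  0]
Echelon form has 3 nonzero rows (pivots: i,B,f)
5 vars − rank 3 = 2 Π groups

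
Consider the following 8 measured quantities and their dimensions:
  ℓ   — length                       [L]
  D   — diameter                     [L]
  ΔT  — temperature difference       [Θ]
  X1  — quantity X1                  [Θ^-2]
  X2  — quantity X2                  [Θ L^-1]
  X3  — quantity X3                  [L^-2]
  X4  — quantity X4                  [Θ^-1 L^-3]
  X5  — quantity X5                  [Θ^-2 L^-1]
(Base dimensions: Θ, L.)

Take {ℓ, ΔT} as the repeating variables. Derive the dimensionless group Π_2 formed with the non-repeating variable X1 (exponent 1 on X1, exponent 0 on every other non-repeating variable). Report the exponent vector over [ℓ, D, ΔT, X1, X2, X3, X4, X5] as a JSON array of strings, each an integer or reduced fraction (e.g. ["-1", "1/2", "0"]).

["0", "0", "2", "1", "0", "0", "0", "0"]

Write exponents as rows Θ,L / cols ℓ,D,ΔT,X1,X2,X3,X4,X5:
  Θ: [ 0  0  1 -2  1  0 -1 -2]
  L: [ 1  1  0  0 -1 -2 -3 -1]
RREF → pivots at {ℓ,ΔT} ⇒ r = 2
Pivot set = {ℓ,ΔT}, free = {D,X1,X2,X3,X4,X5}
RREF:
  r0: [   1    1    0    0   -1   -2   -3   -1]
  r1: [   0    0    1   -2    1    0   -1   -2]
Fix exponent of X1 at 1, D at 0, X2 at 0, X3 at 0, X4 at 0, X5 at 0; solve each RREF row for its pivot's exponent:
  r0: exp(ℓ) + (0)·1 = 0 ⇒ exp(ℓ) = 0
  r1: exp(ΔT) + (-2)·1 = 0 ⇒ exp(ΔT) = 2
Π_2 = ΔT^2 · X1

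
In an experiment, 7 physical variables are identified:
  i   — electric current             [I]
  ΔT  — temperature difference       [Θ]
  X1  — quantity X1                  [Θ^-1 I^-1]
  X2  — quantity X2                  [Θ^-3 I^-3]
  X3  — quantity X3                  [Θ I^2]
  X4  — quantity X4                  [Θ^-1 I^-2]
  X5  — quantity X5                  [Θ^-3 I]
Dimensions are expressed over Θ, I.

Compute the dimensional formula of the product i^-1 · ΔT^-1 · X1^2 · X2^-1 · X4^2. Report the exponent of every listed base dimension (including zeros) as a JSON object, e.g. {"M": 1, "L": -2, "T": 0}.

Write exponents as rows Θ,I / cols i,ΔT,X1,X2,X3,X4,X5:
  Θ: [ 0  1 -1 -3  1 -1 -3]
  I: [ 1  0 -1 -3  2 -2  1]
  [Θ]: (-1)·0+(-1)·1+(2)·-1+(-1)·-3+(2)·-1 = -2
  [I]: (-1)·1+(-1)·0+(2)·-1+(-1)·-3+(2)·-2 = -4
⇒ Θ^-2 I^-4

{"Θ": -2, "I": -4}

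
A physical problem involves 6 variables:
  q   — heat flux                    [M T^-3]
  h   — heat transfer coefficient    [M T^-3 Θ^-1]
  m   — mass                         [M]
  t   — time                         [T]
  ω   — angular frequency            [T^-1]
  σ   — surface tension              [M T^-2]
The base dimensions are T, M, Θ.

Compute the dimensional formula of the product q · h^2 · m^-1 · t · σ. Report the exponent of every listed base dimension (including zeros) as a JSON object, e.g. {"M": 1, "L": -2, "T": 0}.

Dimensional matrix (T×M×Θ by q×h×m×t×ω×σ):
  T: [-3 -3  0  1 -1 -2]
  M: [ 1  1  1  0  0  1]
  Θ: [ 0 -1  0  0  0  0]
  [T]: (1)·-3+(2)·-3+(-1)·0+(1)·1+(1)·-2 = -10
  [M]: (1)·1+(2)·1+(-1)·1+(1)·0+(1)·1 = 3
  [Θ]: (1)·0+(2)·-1+(-1)·0+(1)·0+(1)·0 = -2
⇒ T^-10 M^3 Θ^-2

{"T": -10, "M": 3, "Θ": -2}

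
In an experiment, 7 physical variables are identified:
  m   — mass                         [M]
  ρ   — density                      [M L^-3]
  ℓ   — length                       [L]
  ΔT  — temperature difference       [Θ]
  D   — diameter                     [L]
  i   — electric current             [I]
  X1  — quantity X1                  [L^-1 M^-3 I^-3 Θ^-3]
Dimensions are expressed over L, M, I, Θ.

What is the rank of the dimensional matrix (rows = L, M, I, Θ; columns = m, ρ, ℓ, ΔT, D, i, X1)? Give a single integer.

Dimensional matrix (L×M×I×Θ by m×ρ×ℓ×ΔT×D×i×X1):
  L: [ 0 -3  1  0  1  0 -1]
  M: [ 1  1  0  0  0  0 -3]
  I: [ 0  0  0  0  0  1 -3]
  Θ: [ 0  0  0  1  0  0 -3]
Row reduction gives pivot columns m,ρ,ΔT,i; rank = 4

4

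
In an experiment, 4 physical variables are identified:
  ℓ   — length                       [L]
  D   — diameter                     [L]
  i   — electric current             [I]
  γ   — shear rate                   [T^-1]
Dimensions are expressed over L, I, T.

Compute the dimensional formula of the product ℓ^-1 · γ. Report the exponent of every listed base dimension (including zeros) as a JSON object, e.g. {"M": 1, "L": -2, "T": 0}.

{"L": -1, "I": 0, "T": -1}

Write exponents as rows L,I,T / cols ℓ,D,i,γ:
  L: [ 1  1  0  0]
  I: [ 0  0  1  0]
  T: [ 0  0  0 -1]
  [L]: (-1)·1+(1)·0 = -1
  [I]: (-1)·0+(1)·0 = 0
  [T]: (-1)·0+(1)·-1 = -1
⇒ L^-1 T^-1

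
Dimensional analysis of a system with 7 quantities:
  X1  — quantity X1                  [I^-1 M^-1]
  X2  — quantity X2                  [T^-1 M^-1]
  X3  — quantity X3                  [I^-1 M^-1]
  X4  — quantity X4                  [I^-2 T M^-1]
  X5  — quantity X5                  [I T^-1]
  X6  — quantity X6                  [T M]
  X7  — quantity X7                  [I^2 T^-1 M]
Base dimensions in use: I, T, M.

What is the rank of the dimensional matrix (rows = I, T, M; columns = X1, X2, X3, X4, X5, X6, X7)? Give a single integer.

Write exponents as rows I,T,M / cols X1,X2,X3,X4,X5,X6,X7:
  I: [-1  0 -1 -2  1  0  2]
  T: [ 0 -1  0  1 -1  1 -1]
  M: [-1 -1 -1 -1  0  1  1]
RREF → pivots at {X1,X2} ⇒ r = 2

2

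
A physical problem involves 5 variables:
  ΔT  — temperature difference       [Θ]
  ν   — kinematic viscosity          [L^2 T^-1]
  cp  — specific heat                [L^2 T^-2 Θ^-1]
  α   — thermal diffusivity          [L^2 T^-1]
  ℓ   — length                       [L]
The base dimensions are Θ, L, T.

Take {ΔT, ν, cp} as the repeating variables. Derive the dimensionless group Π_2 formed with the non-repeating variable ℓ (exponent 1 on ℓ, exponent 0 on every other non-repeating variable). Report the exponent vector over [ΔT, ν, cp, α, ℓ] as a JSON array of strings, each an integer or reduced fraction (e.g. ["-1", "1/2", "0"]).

["1/2", "-1", "1/2", "0", "1"]

Exponent matrix [Θ,L,T] × [ΔT,ν,cp,α,ℓ]:
  Θ: [ 1  0 -1  0  0]
  L: [ 0  2  2  2  1]
  T: [ 0 -1 -2 -1  0]
Echelon form has 3 nonzero rows (pivots: ΔT,ν,cp)
Repeat: ΔT,ν,cp; free: α,ℓ
RREF:
  r0: [   1    0    0    0 -1/2]
  r1: [   0    1    0    1    1]
  r2: [   0    0    1    0 -1/2]
Fix exponent of ℓ at 1, α at 0; solve each RREF row for its pivot's exponent:
  r0: exp(ΔT) + (-1/2)·1 = 0 ⇒ exp(ΔT) = 1/2
  r1: exp(ν) + (1)·1 = 0 ⇒ exp(ν) = -1
  r2: exp(cp) + (-1/2)·1 = 0 ⇒ exp(cp) = 1/2
Π_2 = ΔT^(1/2) · ν^-1 · cp^(1/2) · ℓ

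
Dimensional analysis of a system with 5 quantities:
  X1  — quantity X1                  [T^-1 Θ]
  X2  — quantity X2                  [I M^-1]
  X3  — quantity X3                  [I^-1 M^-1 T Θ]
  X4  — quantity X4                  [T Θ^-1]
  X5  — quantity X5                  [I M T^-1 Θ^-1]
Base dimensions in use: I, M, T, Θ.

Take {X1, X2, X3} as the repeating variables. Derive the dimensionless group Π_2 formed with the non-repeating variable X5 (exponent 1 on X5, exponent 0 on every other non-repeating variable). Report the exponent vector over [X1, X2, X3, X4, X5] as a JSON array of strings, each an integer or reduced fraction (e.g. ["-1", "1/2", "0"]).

Exponent matrix [I,M,T,Θ] × [X1,X2,X3,X4,X5]:
  I: [ 0  1 -1  0  1]
  M: [ 0 -1 -1  0  1]
  T: [-1  0  1  1 -1]
  Θ: [ 1  0  1 -1 -1]
Echelon form has 3 nonzero rows (pivots: X1,X2,X3)
Repeat: X1,X2,X3; free: X4,X5
RREF:
  r0: [   1    0    0   -1    0]
  r1: [   0    1    0    0    0]
  r2: [   0    0    1    0   -1]
  r3: [   0    0    0    0    0]
Fix exponent of X5 at 1, X4 at 0; solve each RREF row for its pivot's exponent:
  r0: exp(X1) + (0)·1 = 0 ⇒ exp(X1) = 0
  r1: exp(X2) + (0)·1 = 0 ⇒ exp(X2) = 0
  r2: exp(X3) + (-1)·1 = 0 ⇒ exp(X3) = 1
Π_2 = X3 · X5

["0", "0", "1", "0", "1"]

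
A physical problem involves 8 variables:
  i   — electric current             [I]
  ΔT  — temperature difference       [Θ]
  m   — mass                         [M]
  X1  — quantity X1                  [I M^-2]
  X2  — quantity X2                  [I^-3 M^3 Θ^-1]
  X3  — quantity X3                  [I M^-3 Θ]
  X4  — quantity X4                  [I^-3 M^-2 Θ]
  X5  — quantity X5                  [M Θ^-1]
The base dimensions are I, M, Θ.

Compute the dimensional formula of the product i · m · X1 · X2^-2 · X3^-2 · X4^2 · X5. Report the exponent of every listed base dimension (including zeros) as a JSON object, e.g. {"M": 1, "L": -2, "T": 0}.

{"I": 0, "M": -4, "Θ": 1}

Dimensional matrix (I×M×Θ by i×ΔT×m×X1×X2×X3×X4×X5):
  I: [ 1  0  0  1 -3  1 -3  0]
  M: [ 0  0  1 -2  3 -3 -2  1]
  Θ: [ 0  1  0  0 -1  1  1 -1]
  [I]: (1)·1+(1)·0+(1)·1+(-2)·-3+(-2)·1+(2)·-3+(1)·0 = 0
  [M]: (1)·0+(1)·1+(1)·-2+(-2)·3+(-2)·-3+(2)·-2+(1)·1 = -4
  [Θ]: (1)·0+(1)·0+(1)·0+(-2)·-1+(-2)·1+(2)·1+(1)·-1 = 1
⇒ M^-4 Θ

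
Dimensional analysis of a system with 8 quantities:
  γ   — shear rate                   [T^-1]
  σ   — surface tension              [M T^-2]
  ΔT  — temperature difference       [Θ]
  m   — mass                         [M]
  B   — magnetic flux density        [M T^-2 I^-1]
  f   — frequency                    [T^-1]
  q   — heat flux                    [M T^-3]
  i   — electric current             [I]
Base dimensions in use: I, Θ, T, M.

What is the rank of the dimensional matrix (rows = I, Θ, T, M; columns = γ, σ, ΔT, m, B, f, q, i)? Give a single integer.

Write exponents as rows I,Θ,T,M / cols γ,σ,ΔT,m,B,f,q,i:
  I: [ 0  0  0  0 -1  0  0  1]
  Θ: [ 0  0  1  0  0  0  0  0]
  T: [-1 -2  0  0 -2 -1 -3  0]
  M: [ 0  1  0  1  1  0  1  0]
Echelon form has 4 nonzero rows (pivots: γ,σ,ΔT,B)

4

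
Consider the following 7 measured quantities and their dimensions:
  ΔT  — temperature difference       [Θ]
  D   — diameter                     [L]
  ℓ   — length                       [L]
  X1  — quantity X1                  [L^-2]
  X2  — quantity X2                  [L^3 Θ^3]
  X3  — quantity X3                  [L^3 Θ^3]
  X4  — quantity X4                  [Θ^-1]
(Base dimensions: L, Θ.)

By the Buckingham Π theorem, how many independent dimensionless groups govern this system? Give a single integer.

Exponent matrix [L,Θ] × [ΔT,D,ℓ,X1,X2,X3,X4]:
  L: [ 0  1  1 -2  3  3  0]
  Θ: [ 1  0  0  0  3  3 -1]
Row reduction gives pivot columns ΔT,D; rank = 2
n=7, r=2 ⇒ 5 dimensionless groups

5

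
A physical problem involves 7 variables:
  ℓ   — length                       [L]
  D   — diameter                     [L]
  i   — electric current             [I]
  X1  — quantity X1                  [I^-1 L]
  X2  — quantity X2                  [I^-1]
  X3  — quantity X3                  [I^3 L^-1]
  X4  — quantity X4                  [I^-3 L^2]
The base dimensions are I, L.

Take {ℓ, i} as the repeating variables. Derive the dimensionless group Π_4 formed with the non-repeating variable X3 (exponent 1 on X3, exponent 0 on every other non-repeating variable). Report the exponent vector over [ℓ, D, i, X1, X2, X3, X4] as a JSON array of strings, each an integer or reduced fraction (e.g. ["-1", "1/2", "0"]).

Dimensional matrix (I×L by ℓ×D×i×X1×X2×X3×X4):
  I: [ 0  0  1 -1 -1  3 -3]
  L: [ 1  1  0  1  0 -1  2]
Echelon form has 2 nonzero rows (pivots: ℓ,i)
Repeat: ℓ,i; free: D,X1,X2,X3,X4
RREF:
  r0: [   1    1    0    1    0   -1    2]
  r1: [   0    0    1   -1   -1    3   -3]
Fix exponent of X3 at 1, D at 0, X1 at 0, X2 at 0, X4 at 0; solve each RREF row for its pivot's exponent:
  r0: exp(ℓ) + (-1)·1 = 0 ⇒ exp(ℓ) = 1
  r1: exp(i) + (3)·1 = 0 ⇒ exp(i) = -3
Π_4 = ℓ · i^-3 · X3

["1", "0", "-3", "0", "0", "1", "0"]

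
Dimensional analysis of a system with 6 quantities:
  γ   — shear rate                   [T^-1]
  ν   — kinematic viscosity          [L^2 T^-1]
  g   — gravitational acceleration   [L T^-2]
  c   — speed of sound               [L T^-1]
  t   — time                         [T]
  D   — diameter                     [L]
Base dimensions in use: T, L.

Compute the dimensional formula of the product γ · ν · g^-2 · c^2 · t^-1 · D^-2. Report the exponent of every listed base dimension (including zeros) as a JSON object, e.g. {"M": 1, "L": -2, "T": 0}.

{"T": -1, "L": 0}

Dimensional matrix (T×L by γ×ν×g×c×t×D):
  T: [-1 -1 -2 -1  1  0]
  L: [ 0  2  1  1  0  1]
  [T]: (1)·-1+(1)·-1+(-2)·-2+(2)·-1+(-1)·1+(-2)·0 = -1
  [L]: (1)·0+(1)·2+(-2)·1+(2)·1+(-1)·0+(-2)·1 = 0
⇒ T^-1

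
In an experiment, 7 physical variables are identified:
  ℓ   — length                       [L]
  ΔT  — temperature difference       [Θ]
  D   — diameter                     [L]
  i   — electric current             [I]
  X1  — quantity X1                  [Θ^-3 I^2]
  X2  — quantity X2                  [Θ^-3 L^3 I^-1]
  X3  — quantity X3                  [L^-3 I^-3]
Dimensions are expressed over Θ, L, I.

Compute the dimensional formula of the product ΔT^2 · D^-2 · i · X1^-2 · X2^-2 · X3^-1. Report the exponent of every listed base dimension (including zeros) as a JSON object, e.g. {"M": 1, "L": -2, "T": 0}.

{"Θ": 14, "L": -5, "I": 2}

Dimensional matrix (Θ×L×I by ℓ×ΔT×D×i×X1×X2×X3):
  Θ: [ 0  1  0  0 -3 -3  0]
  L: [ 1  0  1  0  0  3 -3]
  I: [ 0  0  0  1  2 -1 -3]
  [Θ]: (2)·1+(-2)·0+(1)·0+(-2)·-3+(-2)·-3+(-1)·0 = 14
  [L]: (2)·0+(-2)·1+(1)·0+(-2)·0+(-2)·3+(-1)·-3 = -5
  [I]: (2)·0+(-2)·0+(1)·1+(-2)·2+(-2)·-1+(-1)·-3 = 2
⇒ Θ^14 L^-5 I^2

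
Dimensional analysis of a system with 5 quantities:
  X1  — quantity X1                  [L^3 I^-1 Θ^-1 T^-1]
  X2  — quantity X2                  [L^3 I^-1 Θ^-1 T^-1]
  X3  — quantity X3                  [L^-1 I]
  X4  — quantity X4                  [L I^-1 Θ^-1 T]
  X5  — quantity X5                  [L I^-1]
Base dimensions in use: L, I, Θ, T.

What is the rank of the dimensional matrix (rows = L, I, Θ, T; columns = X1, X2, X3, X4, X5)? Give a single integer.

Exponent matrix [L,I,Θ,T] × [X1,X2,X3,X4,X5]:
  L: [ 3  3 -1  1  1]
  I: [-1 -1  1 -1 -1]
  Θ: [-1 -1  0 -1  0]
  T: [-1 -1  0  1  0]
RREF → pivots at {X1,X3,X4} ⇒ r = 3

3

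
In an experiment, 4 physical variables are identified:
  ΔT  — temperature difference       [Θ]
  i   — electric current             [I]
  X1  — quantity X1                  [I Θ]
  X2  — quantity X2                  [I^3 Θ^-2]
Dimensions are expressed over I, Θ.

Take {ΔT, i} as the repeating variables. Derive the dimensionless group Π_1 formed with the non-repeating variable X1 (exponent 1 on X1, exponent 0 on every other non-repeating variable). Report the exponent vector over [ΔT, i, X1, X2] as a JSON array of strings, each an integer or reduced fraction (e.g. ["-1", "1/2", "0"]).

Write exponents as rows I,Θ / cols ΔT,i,X1,X2:
  I: [ 0  1  1  3]
  Θ: [ 1  0  1 -2]
RREF → pivots at {ΔT,i} ⇒ r = 2
Repeat: ΔT,i; free: X1,X2
RREF:
  r0: [   1    0    1   -2]
  r1: [   0    1    1    3]
Fix exponent of X1 at 1, X2 at 0; solve each RREF row for its pivot's exponent:
  r0: exp(ΔT) + (1)·1 = 0 ⇒ exp(ΔT) = -1
  r1: exp(i) + (1)·1 = 0 ⇒ exp(i) = -1
Π_1 = ΔT^-1 · i^-1 · X1

["-1", "-1", "1", "0"]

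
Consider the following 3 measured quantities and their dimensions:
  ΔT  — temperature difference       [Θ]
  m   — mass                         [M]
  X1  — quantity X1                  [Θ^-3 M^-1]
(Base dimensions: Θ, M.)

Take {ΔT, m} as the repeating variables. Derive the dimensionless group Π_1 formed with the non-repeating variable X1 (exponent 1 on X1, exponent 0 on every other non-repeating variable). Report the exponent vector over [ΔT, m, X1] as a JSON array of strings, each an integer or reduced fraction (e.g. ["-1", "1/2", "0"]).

Exponent matrix [Θ,M] × [ΔT,m,X1]:
  Θ: [ 1  0 -3]
  M: [ 0  1 -1]
RREF → pivots at {ΔT,m} ⇒ r = 2
Repeat: ΔT,m; free: X1
RREF:
  r0: [   1    0   -3]
  r1: [   0    1   -1]
Fix exponent of X1 at 1; solve each RREF row for its pivot's exponent:
  r0: exp(ΔT) + (-3)·1 = 0 ⇒ exp(ΔT) = 3
  r1: exp(m) + (-1)·1 = 0 ⇒ exp(m) = 1
Π_1 = ΔT^3 · m · X1

["3", "1", "1"]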